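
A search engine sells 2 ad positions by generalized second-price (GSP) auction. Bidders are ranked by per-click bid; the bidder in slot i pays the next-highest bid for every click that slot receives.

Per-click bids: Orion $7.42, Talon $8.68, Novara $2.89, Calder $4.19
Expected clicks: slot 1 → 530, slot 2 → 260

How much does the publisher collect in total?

Per-click bids in order: $8.68 (Talon) > $7.42 (Orion) > $4.19 (Calder) > …
Slot 1: Talon pays $7.42 × 530 = $3932.60
Slot 2: Orion pays $4.19 × 260 = $1089.40
Total = $5022.00

Total revenue: $5022.00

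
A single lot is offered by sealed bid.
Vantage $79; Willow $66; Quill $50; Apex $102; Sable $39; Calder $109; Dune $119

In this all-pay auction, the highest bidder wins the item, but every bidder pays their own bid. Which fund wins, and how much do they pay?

Rule: the highest bidder wins the item, but every bidder pays their own bid.
Sorting bids: 119 (Dune) > 109 (Calder) > 102 (Apex) > 79 (Vantage) > 66 (Willow) > 50 (Quill) > …
Dune wins with the top bid; all bids are sunk regardless.

Dune pays $119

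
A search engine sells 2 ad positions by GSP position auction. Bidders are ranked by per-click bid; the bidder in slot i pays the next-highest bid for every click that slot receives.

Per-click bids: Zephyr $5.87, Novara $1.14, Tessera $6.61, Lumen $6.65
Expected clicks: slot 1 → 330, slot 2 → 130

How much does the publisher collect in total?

Total revenue: $2944.40

Sorting advertisers: $6.65 (Lumen) > $6.61 (Tessera) > $5.87 (Zephyr) > …
Slot 1: Lumen pays $6.61 × 330 = $2181.30
Slot 2: Tessera pays $5.87 × 130 = $763.10
Total = $2944.40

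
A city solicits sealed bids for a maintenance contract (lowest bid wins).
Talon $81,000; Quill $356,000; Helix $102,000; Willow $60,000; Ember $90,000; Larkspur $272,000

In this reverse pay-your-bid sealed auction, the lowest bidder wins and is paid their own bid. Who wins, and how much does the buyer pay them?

Bids ranked: 60,000 (Willow) < 81,000 (Talon) < 90,000 (Ember) < 102,000 (Helix) < 272,000 (Larkspur) < 356,000 (Quill)
Willow has the lowest bid and is paid exactly that: $60,000.

Willow is paid $60,000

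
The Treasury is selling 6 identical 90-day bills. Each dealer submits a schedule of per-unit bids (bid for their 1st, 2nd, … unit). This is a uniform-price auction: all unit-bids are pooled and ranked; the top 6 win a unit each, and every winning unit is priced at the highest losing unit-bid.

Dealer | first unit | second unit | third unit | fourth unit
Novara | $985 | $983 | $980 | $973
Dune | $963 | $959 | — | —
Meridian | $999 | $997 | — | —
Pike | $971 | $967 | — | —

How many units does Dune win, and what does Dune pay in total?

Merging the schedules and taking the best 6: 999 (Meridian-1), 997 (Meridian-2), 985 (Novara-1), 983 (Novara-2), 980 (Novara-3), 973 (Novara-4)
The (k+1)-th unit-bid is $971.
Dune wins 0 unit(s) at $971 each.

Dune: 0 units, pays $0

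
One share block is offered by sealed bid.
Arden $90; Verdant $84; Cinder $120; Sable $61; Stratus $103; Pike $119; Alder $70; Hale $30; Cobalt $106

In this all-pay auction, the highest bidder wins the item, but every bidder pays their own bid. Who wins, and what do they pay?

Rule: the highest bidder wins the item, but every bidder pays their own bid.
Sorting bids: 120 (Cinder) > 119 (Pike) > 106 (Cobalt) > 103 (Stratus) > 90 (Arden) > 84 (Verdant) > …
Cinder is highest and takes the item; every bidder forfeits their bid.

Cinder pays $120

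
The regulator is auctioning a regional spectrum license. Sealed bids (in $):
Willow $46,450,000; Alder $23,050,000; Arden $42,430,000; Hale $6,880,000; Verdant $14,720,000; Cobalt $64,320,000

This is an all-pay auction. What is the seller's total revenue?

Bids in order: 64,320,000 (Cobalt) > 46,450,000 (Willow) > 42,430,000 (Arden) > 23,050,000 (Alder) > 14,720,000 (Verdant) > 6,880,000 (Hale)
Every bidder forfeits their bid regardless of winning.
Revenue = 46,450,000 + 23,050,000 + 42,430,000 + 6,880,000 + 14,720,000 + 64,320,000 = $197,850,000.

Total revenue: $197,850,000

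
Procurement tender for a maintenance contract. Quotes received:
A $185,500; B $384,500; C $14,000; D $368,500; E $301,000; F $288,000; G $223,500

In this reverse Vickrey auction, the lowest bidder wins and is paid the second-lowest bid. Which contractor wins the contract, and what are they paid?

Bids in order: 14,000 (C) < 185,500 (A) < 223,500 (G) < 288,000 (F) < 301,000 (E) < 368,500 (D) < …
C is lowest; is paid the second-lowest bid, $185,500.

C is paid $185,500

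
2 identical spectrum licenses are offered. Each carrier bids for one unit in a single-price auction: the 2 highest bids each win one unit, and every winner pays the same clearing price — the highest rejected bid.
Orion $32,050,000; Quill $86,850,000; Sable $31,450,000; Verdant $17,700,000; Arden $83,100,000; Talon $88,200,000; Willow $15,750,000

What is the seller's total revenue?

Total revenue: $166,200,000

Sorting: 88,200,000 (Talon), 86,850,000 (Quill), 83,100,000 (Arden), 32,050,000 (Orion), …
Top 2: Talon, Quill.
Highest unsuccessful bid: $83,100,000 → clearing price.
Total revenue = 2 × $83,100,000 = $166,200,000.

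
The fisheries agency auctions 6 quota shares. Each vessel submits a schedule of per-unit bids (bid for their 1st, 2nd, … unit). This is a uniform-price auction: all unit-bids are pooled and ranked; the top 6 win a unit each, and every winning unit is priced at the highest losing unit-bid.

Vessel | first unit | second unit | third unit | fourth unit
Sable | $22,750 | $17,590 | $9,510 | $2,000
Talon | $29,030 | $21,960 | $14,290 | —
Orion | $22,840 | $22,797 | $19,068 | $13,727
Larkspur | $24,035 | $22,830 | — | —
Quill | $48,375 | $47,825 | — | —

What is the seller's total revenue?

Total revenue: $136,782

Pooled unit-bids ranked (top 6): 48,375 (Quill-1), 47,825 (Quill-2), 29,030 (Talon-1), 24,035 (Larkspur-1), 22,840 (Orion-1), 22,830 (Larkspur-2)
The (k+1)-th unit-bid is $22,797.
Allocation: Larkspur 2, Orion 1, Quill 2, Talon 1. Every unit priced at $22,797.
Revenue = 6 × 22,797 = $136,782.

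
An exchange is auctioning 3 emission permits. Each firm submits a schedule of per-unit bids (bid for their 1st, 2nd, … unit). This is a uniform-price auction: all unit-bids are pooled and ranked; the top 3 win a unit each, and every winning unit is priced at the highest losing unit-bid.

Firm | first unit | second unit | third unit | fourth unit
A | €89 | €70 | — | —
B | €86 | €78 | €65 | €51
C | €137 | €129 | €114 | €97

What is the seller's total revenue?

All unit-bids, highest first — top 3: 137 (C-1), 129 (C-2), 114 (C-3)
First bid not allocated: €97.
Allocation: C 3. Every unit priced at €97.
Revenue = 3 × 97 = €291.

Total revenue: €291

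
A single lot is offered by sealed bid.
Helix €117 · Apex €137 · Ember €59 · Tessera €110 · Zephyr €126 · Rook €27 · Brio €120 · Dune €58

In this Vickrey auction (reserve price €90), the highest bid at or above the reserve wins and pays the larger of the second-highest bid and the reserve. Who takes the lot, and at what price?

Bids ranked: 137 (Apex) > 126 (Zephyr) > 120 (Brio) > 117 (Helix) > 110 (Tessera) > 59 (Ember) > …
Highest eligible bid: Apex at €137.
Second-highest bid €126 exceeds the reserve €90 → payment €126.

Apex pays €126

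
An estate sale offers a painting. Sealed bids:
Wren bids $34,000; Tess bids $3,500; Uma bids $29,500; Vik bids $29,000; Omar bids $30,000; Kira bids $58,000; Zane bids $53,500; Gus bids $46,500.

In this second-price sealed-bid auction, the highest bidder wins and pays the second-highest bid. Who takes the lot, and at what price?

Kira pays $53,500

Sorting bids: 58,000 (Kira) > 53,500 (Zane) > 46,500 (Gus) > 34,000 (Wren) > 30,000 (Omar) > 29,500 (Uma) > …
Kira is highest; pays the second-highest bid, $53,500.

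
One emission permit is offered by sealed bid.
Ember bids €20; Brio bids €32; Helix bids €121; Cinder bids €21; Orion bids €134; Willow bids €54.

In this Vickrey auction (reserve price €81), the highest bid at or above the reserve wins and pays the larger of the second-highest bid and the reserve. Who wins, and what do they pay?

Sorting bids: 134 (Orion) > 121 (Helix) > 54 (Willow) > 32 (Brio) > 21 (Cinder) > 20 (Ember)
Orion has the top bid at or above the reserve (€134).
max(second-highest €121, reserve €81) = €121; the reserve does not bind.

Orion pays €121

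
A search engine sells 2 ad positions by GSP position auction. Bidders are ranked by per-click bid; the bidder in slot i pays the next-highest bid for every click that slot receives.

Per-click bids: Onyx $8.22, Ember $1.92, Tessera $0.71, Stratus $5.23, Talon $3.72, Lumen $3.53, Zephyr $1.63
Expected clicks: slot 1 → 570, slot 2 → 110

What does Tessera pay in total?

Tessera pays $0.00

Per-click bids in order: $8.22 (Onyx) > $5.23 (Stratus) > $3.72 (Talon) > …
Tessera ranks below slot 2 → no slot, pays nothing.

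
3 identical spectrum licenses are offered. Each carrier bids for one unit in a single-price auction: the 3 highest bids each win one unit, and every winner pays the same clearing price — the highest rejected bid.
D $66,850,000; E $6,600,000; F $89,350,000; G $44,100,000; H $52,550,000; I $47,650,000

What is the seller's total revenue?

Total revenue: $142,950,000

Ordering the bids: 89,350,000 (F), 66,850,000 (D), 52,550,000 (H), 47,650,000 (I), 44,100,000 (G), …
Winners (3 units): F, D, H.
Clearing price = highest rejected bid = $47,650,000.
Total revenue = 3 × $47,650,000 = $142,950,000.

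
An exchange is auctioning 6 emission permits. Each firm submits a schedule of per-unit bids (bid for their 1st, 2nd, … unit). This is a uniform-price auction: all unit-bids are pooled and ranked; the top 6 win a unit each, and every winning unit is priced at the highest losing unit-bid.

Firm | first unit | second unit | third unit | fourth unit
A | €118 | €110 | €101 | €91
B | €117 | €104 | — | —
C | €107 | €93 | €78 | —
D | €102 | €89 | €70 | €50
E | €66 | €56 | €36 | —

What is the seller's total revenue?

Total revenue: €606

All unit-bids, highest first — top 6: 118 (A-1), 117 (B-1), 110 (A-2), 107 (C-1), 104 (B-2), 102 (D-1)
Highest rejected unit-bid = €101.
Allocation: A 2, B 2, C 1, D 1. Every unit priced at €101.
Revenue = 6 × 101 = €606.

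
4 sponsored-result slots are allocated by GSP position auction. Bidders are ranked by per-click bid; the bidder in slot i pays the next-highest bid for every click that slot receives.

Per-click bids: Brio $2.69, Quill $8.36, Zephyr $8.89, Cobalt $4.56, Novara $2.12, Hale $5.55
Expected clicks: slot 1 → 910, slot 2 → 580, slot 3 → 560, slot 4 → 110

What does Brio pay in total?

Ranked by bid: $8.89 (Zephyr) > $8.36 (Quill) > $5.55 (Hale) > $4.56 (Cobalt) > $2.69 (Brio) > …
Brio ranks below slot 4 → no slot, pays nothing.

Brio pays $0.00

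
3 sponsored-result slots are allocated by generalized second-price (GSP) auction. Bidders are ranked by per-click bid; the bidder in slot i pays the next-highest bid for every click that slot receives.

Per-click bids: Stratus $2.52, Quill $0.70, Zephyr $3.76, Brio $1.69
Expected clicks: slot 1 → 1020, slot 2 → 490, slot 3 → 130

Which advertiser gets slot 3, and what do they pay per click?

Sorting advertisers: $3.76 (Zephyr) > $2.52 (Stratus) > $1.69 (Brio) > $0.70 (Quill)
Slot 3 goes to the third-ranked bidder, Brio, who pays the next bid down: $0.70/click.

Brio; $0.70 per click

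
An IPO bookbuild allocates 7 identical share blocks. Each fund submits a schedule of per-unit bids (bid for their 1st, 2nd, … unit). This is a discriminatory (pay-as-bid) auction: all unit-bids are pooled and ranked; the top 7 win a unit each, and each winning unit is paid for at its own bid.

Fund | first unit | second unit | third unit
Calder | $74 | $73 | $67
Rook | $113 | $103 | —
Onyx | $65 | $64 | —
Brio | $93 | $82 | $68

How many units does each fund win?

All unit-bids, highest first — top 7: 113 (Rook-1), 103 (Rook-2), 93 (Brio-1), 82 (Brio-2), 74 (Calder-1), 73 (Calder-2), 68 (Brio-3)
Next rejected bid: $67 (not a price — pay-as-bid).
Allocation: Brio 3, Calder 2, Rook 2.

Brio 3, Calder 2, Rook 2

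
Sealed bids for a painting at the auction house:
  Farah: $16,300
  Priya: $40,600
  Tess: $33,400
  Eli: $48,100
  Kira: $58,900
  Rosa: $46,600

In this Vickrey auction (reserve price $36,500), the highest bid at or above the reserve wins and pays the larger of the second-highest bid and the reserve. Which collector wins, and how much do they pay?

Sorting bids: 58,900 (Kira) > 48,100 (Eli) > 46,600 (Rosa) > 40,600 (Priya) > 33,400 (Tess) > 16,300 (Farah)
Highest eligible bid: Kira at $58,900.
max(second-highest $48,100, reserve $36,500) = $48,100; the reserve does not bind.

Kira pays $48,100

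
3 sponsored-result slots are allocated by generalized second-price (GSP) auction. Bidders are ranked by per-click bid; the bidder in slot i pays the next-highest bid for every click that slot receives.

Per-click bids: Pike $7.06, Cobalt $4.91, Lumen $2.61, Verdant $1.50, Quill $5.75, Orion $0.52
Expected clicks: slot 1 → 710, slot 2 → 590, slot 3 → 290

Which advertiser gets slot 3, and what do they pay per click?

Cobalt; $2.61 per click

Ranked by bid: $7.06 (Pike) > $5.75 (Quill) > $4.91 (Cobalt) > $2.61 (Lumen) > …
Slot 3 goes to the third-ranked bidder, Cobalt, who pays the next bid down: $2.61/click.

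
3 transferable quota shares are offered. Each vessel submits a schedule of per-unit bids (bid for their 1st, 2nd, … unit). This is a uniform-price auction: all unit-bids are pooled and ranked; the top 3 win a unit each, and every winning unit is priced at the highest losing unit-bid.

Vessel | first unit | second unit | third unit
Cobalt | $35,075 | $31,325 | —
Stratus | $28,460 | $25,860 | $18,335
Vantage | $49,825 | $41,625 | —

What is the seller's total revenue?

Merging the schedules and taking the best 3: 49,825 (Vantage-1), 41,625 (Vantage-2), 35,075 (Cobalt-1)
First bid not allocated: $31,325.
Allocation: Cobalt 1, Vantage 2. Every unit priced at $31,325.
Revenue = 3 × 31,325 = $93,975.

Total revenue: $93,975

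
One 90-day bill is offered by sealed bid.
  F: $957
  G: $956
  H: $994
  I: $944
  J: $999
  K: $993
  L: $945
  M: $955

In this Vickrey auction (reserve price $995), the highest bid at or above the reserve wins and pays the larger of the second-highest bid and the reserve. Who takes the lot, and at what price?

J pays $995

Rule: the highest bid at or above the reserve wins and pays the larger of the second-highest bid and the reserve.
Bids in order: 999 (J) > 994 (H) > 993 (K) > 957 (F) > 956 (G) > 955 (M) > …
Highest eligible bid: J at $999.
Second-highest bid $994 is below the reserve $995, so the reserve binds → payment $995.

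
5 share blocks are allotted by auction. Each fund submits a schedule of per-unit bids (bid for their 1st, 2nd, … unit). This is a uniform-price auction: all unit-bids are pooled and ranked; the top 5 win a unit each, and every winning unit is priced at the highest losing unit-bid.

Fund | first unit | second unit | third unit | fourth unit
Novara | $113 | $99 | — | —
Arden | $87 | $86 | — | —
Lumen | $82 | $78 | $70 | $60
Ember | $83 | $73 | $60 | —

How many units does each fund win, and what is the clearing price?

Arden 2, Ember 1, Novara 2; clearing price $82

All unit-bids, highest first — top 5: 113 (Novara-1), 99 (Novara-2), 87 (Arden-1), 86 (Arden-2), 83 (Ember-1)
The (k+1)-th unit-bid is $82.
Allocation: Arden 2, Ember 1, Novara 2.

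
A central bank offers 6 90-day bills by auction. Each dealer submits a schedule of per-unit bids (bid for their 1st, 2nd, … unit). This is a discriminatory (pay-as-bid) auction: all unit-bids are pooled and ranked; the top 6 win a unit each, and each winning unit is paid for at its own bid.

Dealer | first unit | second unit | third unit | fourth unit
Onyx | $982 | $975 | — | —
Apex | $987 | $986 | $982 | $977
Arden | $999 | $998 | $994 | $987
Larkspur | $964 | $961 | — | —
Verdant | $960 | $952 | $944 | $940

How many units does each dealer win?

Apex 2, Arden 4

All unit-bids, highest first — top 6: 999 (Arden-1), 998 (Arden-2), 994 (Arden-3), 987 (Apex-1), 987 (Arden-4), 986 (Apex-2)
Next rejected bid: $982 (not a price — pay-as-bid).
Allocation: Apex 2, Arden 4.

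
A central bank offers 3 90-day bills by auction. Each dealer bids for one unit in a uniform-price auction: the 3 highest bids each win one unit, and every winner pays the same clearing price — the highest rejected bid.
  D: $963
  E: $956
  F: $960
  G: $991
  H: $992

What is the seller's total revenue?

Total revenue: $2,880

Ordering the bids: 992 (H), 991 (G), 963 (D), 960 (F), 956 (E)
Top 3: H, G, D.
Highest unsuccessful bid: $960 → clearing price.
Total revenue = 3 × $960 = $2,880.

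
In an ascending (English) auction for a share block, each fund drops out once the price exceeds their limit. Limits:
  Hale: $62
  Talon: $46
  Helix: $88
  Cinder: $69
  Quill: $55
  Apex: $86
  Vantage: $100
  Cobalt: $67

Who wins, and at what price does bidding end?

Limits ranked: 100 (Vantage) > 88 (Helix) > 86 (Apex) > 69 (Cinder) > 67 (Cobalt) > 62 (Hale) > …
Once the price passes $88, only Vantage is left; the hammer falls at Helix's limit of $88.

Vantage wins at $88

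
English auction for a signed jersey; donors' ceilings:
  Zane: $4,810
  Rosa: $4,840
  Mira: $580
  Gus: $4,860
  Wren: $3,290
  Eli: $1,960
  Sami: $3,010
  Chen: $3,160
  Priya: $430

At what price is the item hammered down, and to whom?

Gus wins at $4,840

Limits in order: 4,860 (Gus) > 4,840 (Rosa) > 4,810 (Zane) > 3,290 (Wren) > 3,160 (Chen) > 3,010 (Sami) > …
Bidding ends when Rosa exits at $4,840; Gus takes it.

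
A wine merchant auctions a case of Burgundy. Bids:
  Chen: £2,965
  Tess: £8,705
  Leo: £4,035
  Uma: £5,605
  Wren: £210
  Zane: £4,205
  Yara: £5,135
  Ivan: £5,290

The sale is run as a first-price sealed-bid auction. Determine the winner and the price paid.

First-price sealed-bid auction: the highest bidder wins and pays their own bid.
Bids in order: 8,705 (Tess) > 5,605 (Uma) > 5,290 (Ivan) > 5,135 (Yara) > 4,205 (Zane) > 4,035 (Leo) > …
Tess has the highest bid and pays exactly that: £8,705.

Tess pays £8,705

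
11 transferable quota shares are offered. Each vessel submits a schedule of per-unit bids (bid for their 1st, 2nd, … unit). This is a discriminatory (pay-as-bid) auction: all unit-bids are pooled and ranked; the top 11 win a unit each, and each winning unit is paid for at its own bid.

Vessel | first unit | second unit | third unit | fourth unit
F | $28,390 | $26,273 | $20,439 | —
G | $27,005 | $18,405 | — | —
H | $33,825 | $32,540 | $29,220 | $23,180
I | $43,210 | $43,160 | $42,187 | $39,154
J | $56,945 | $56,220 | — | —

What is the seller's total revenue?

All unit-bids, highest first — top 11: 56,945 (J-1), 56,220 (J-2), 43,210 (I-1), 43,160 (I-2), 42,187 (I-3), 39,154 (I-4), 33,825 (H-1), 32,540 (H-2), 29,220 (H-3), 28,390 (F-1), 27,005 (G-1)
Next rejected bid: $26,273 (not a price — pay-as-bid).
Each winning unit pays its own bid.
Revenue = 56,945 + 56,220 + 43,210 + 43,160 + 42,187 + 39,154 + 33,825 + 32,540 + 29,220 + 28,390 + 27,005 = $431,856.

Total revenue: $431,856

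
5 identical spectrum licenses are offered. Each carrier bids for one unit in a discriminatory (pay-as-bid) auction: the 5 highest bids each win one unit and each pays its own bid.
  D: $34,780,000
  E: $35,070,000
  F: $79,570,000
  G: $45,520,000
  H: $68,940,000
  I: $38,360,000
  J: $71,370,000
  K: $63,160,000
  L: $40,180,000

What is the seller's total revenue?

Total revenue: $328,560,000

Ordering the bids: 79,570,000 (F), 71,370,000 (J), 68,940,000 (H), 63,160,000 (K), 45,520,000 (G), 40,180,000 (L), 38,360,000 (I), …
Top 5: F, J, H, K, G.
Total revenue = 79,570,000 + 71,370,000 + 68,940,000 + 63,160,000 + 45,520,000 = $328,560,000.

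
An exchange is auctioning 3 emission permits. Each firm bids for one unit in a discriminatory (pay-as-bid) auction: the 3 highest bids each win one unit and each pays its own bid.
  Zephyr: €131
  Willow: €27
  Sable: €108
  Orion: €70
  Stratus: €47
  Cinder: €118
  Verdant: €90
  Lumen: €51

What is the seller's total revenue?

Bids ranked high→low: 131 (Zephyr), 118 (Cinder), 108 (Sable), 90 (Verdant), 70 (Orion), …
The 3 highest are Zephyr, Cinder, Sable.
Total revenue = 131 + 118 + 108 = €357.

Total revenue: €357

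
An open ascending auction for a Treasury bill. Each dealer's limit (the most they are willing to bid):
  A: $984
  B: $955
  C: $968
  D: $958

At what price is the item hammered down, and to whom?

A wins at $968

Sorting limits: 984 (A) > 968 (C) > 958 (D) > 955 (B)
C is the last rival to drop out, at $968; A remains and wins at that price.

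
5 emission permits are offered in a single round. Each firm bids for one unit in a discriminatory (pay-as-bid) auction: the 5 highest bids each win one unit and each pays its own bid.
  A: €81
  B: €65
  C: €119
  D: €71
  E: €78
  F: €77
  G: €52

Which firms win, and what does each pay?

C €119, A €81, E €78, F €77, D €71

Bids ranked high→low: 119 (C), 81 (A), 78 (E), 77 (F), 71 (D), 65 (B), 52 (G)
Top 5: C, A, E, F, D.
Each winner pays its own bid: C €119, A €81, E €78, F €77, D €71.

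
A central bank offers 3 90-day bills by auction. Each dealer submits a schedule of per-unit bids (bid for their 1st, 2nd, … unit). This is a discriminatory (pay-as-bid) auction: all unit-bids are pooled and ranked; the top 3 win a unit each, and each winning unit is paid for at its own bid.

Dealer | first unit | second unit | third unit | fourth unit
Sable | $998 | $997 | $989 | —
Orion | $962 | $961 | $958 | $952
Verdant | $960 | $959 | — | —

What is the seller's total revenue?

Merging the schedules and taking the best 3: 998 (Sable-1), 997 (Sable-2), 989 (Sable-3)
Next rejected bid: $962 (not a price — pay-as-bid).
Each winning unit pays its own bid.
Revenue = 998 + 997 + 989 = $2,984.

Total revenue: $2,984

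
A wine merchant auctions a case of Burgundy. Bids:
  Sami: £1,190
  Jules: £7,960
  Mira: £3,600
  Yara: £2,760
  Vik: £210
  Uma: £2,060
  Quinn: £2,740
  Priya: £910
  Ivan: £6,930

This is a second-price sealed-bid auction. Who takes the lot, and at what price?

Jules pays £6,930

Rule: the highest bidder wins and pays the second-highest bid.
Sorting bids: 7,960 (Jules) > 6,930 (Ivan) > 3,600 (Mira) > 2,760 (Yara) > 2,740 (Quinn) > 2,060 (Uma) > …
Jules wins with the highest bid; price is set by the runner-up at £6,930.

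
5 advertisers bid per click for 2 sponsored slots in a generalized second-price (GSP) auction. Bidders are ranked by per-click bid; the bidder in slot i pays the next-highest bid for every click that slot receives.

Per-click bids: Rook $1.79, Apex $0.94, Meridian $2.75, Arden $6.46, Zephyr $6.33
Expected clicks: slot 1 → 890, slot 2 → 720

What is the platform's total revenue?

Per-click bids in order: $6.46 (Arden) > $6.33 (Zephyr) > $2.75 (Meridian) > …
Slot 1: Arden pays $6.33 × 890 = $5633.70
Slot 2: Zephyr pays $2.75 × 720 = $1980.00
Total = $7613.70

Total revenue: $7613.70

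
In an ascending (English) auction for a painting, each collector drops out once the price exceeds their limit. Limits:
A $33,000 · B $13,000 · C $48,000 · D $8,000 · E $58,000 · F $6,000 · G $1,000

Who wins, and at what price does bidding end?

Rule: the price rises until one bidder remains; the winner pays the price at which the last rival dropped out.
Limits in order: 58,000 (E) > 48,000 (C) > 33,000 (A) > 13,000 (B) > 8,000 (D) > 6,000 (F) > …
Once the price passes $48,000, only E is left; the hammer falls at C's limit of $48,000.

E wins at $48,000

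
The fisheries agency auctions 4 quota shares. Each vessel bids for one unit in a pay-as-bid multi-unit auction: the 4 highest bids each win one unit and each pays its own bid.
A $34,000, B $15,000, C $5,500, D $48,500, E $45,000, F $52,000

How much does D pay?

D pays $48,500

Sorting: 52,000 (F), 48,500 (D), 45,000 (E), 34,000 (A), 15,000 (B), 5,500 (C)
Top 4: F, D, E, A.
D wins → own bid $48,500.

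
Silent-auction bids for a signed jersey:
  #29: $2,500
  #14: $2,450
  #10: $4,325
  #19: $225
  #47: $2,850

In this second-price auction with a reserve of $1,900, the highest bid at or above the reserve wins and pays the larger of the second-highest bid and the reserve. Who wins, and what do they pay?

#10 pays $2,850

Second-price auction with a reserve of $1,900: the highest bid at or above the reserve wins and pays the larger of the second-highest bid and the reserve.
Bids ranked: 4,325 (#10) > 2,850 (#47) > 2,500 (#29) > 2,450 (#14) > 225 (#19)
#10 has the top bid at or above the reserve ($4,325).
Second-highest bid $2,850 exceeds the reserve $1,900 → payment $2,850.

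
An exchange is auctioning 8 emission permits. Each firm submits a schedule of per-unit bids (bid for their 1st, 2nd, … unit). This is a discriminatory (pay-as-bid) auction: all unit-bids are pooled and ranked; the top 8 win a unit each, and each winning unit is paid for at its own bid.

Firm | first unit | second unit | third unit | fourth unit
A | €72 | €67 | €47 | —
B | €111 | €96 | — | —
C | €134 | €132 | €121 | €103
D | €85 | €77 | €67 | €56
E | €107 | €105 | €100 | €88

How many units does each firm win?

All unit-bids, highest first — top 8: 134 (C-1), 132 (C-2), 121 (C-3), 111 (B-1), 107 (E-1), 105 (E-2), 103 (C-4), 100 (E-3)
Next rejected bid: €96 (not a price — pay-as-bid).
Allocation: B 1, C 4, E 3.

B 1, C 4, E 3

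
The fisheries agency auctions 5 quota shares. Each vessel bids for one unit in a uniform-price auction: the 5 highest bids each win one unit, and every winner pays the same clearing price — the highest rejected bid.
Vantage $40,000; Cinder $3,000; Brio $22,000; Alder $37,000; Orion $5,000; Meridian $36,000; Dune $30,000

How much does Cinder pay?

Sorting: 40,000 (Vantage), 37,000 (Alder), 36,000 (Meridian), 30,000 (Dune), 22,000 (Brio), 5,000 (Orion), 3,000 (Cinder)
Top 5: Vantage, Alder, Meridian, Dune, Brio.
First losing bid is Orion's $5,000, which sets the uniform price.
Cinder does not win → pays $0.

Cinder pays $0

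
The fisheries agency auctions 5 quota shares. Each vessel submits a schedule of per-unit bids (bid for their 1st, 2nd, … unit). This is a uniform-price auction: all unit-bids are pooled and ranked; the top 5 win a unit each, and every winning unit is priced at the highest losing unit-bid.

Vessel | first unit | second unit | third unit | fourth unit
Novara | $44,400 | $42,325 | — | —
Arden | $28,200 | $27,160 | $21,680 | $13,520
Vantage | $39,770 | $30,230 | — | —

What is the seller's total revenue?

All unit-bids, highest first — top 5: 44,400 (Novara-1), 42,325 (Novara-2), 39,770 (Vantage-1), 30,230 (Vantage-2), 28,200 (Arden-1)
First bid not allocated: $27,160.
Allocation: Arden 1, Novara 2, Vantage 2. Every unit priced at $27,160.
Revenue = 5 × 27,160 = $135,800.

Total revenue: $135,800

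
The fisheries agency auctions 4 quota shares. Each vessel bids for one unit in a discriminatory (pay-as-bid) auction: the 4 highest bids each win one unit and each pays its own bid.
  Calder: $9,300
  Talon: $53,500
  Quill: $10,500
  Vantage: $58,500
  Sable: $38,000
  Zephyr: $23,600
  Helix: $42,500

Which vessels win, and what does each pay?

Vantage $58,500, Talon $53,500, Helix $42,500, Sable $38,000

Ordering the bids: 58,500 (Vantage), 53,500 (Talon), 42,500 (Helix), 38,000 (Sable), 23,600 (Zephyr), 10,500 (Quill), …
The 4 highest are Vantage, Talon, Helix, Sable.
Each winner pays its own bid: Vantage $58,500, Talon $53,500, Helix $42,500, Sable $38,000.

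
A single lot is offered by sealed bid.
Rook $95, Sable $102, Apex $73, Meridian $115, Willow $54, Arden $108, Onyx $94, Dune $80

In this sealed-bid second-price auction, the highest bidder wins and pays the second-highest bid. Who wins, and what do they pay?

Bids in order: 115 (Meridian) > 108 (Arden) > 102 (Sable) > 95 (Rook) > 94 (Onyx) > 80 (Dune) > …
Second-price: Meridian pays Arden's bid of $108.

Meridian pays $108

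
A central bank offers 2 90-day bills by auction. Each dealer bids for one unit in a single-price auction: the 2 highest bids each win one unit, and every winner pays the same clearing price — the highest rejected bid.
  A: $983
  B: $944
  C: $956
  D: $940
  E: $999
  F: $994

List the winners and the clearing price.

Ordering the bids: 999 (E), 994 (F), 983 (A), 956 (C), …
Winners (2 units): E, F.
Highest unsuccessful bid: $983 → clearing price.

E, F; each pays $983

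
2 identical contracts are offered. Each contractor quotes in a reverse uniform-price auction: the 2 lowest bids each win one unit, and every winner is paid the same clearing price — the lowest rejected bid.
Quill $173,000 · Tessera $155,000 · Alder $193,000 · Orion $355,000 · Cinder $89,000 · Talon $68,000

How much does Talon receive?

Talon is paid $155,000

Ordering the bids: 68,000 (Talon), 89,000 (Cinder), 155,000 (Tessera), 173,000 (Quill), …
Lowest 2: Talon, Cinder.
First losing bid is Tessera's $155,000, which sets the uniform price.
Talon wins → is paid $155,000.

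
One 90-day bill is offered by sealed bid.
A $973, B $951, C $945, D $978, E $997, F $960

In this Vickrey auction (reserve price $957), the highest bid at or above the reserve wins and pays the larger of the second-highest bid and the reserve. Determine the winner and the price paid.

E pays $978

Rule: the highest bid at or above the reserve wins and pays the larger of the second-highest bid and the reserve.
Bids ranked: 997 (E) > 978 (D) > 973 (A) > 960 (F) > 951 (B) > 945 (C)
E has the top bid at or above the reserve ($997).
Second-highest bid $978 exceeds the reserve $957 → payment $978.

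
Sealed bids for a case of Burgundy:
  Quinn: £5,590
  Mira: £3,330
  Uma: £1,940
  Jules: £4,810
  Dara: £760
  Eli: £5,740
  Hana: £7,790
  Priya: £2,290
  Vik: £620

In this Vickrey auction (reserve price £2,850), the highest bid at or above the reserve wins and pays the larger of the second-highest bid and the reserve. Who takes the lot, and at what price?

Hana pays £5,740

Vickrey auction (reserve price £2,850): the highest bid at or above the reserve wins and pays the larger of the second-highest bid and the reserve.
Bids ranked: 7,790 (Hana) > 5,740 (Eli) > 5,590 (Quinn) > 4,810 (Jules) > 3,330 (Mira) > 2,290 (Priya) > …
Highest eligible bid: Hana at £7,790.
max(second-highest £5,740, reserve £2,850) = £5,740; the reserve does not bind.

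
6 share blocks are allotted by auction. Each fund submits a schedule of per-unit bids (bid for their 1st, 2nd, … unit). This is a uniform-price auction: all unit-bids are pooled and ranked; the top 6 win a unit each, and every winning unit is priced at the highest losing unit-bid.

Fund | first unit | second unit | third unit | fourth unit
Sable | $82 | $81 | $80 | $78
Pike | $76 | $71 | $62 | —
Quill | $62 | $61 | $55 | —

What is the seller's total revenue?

All unit-bids, highest first — top 6: 82 (Sable-1), 81 (Sable-2), 80 (Sable-3), 78 (Sable-4), 76 (Pike-1), 71 (Pike-2)
The (k+1)-th unit-bid is $62.
Allocation: Pike 2, Sable 4. Every unit priced at $62.
Revenue = 6 × 62 = $372.

Total revenue: $372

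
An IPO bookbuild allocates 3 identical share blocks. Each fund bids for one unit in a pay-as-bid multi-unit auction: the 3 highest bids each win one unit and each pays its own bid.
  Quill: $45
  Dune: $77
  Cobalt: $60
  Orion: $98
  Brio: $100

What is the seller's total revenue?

Total revenue: $275

Ordering the bids: 100 (Brio), 98 (Orion), 77 (Dune), 60 (Cobalt), 45 (Quill)
Winners (3 units): Brio, Orion, Dune.
Total revenue = 100 + 98 + 77 = $275.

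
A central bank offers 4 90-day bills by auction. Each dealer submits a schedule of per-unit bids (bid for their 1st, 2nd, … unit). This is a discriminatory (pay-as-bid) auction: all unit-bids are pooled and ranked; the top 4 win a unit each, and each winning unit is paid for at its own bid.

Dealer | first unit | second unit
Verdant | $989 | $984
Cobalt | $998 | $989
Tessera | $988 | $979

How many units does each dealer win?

All unit-bids, highest first — top 4: 998 (Cobalt-1), 989 (Verdant-1), 989 (Cobalt-2), 988 (Tessera-1)
Next rejected bid: $984 (not a price — pay-as-bid).
Allocation: Cobalt 2, Tessera 1, Verdant 1.

Cobalt 2, Tessera 1, Verdant 1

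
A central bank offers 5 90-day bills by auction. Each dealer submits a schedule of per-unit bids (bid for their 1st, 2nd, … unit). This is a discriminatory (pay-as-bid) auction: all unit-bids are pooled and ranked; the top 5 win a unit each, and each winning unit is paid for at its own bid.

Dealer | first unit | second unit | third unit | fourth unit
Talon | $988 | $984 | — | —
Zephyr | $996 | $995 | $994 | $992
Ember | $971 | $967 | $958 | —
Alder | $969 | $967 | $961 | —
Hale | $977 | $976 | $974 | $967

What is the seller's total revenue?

Merging the schedules and taking the best 5: 996 (Zephyr-1), 995 (Zephyr-2), 994 (Zephyr-3), 992 (Zephyr-4), 988 (Talon-1)
Next rejected bid: $984 (not a price — pay-as-bid).
Each winning unit pays its own bid.
Revenue = 996 + 995 + 994 + 992 + 988 = $4,965.

Total revenue: $4,965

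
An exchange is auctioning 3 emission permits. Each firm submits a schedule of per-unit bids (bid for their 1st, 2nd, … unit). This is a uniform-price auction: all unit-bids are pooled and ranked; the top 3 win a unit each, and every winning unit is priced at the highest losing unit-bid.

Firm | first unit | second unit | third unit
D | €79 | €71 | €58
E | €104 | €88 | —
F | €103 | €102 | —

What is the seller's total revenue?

Merging the schedules and taking the best 3: 104 (E-1), 103 (F-1), 102 (F-2)
The (k+1)-th unit-bid is €88.
Allocation: E 1, F 2. Every unit priced at €88.
Revenue = 3 × 88 = €264.

Total revenue: €264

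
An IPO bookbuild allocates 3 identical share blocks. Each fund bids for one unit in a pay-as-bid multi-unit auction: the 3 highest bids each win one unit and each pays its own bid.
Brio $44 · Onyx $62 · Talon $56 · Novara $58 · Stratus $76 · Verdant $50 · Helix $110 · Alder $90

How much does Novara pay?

Ordering the bids: 110 (Helix), 90 (Alder), 76 (Stratus), 62 (Onyx), 58 (Novara), …
The 3 highest are Helix, Alder, Stratus.
Novara does not win → $0.

Novara pays $0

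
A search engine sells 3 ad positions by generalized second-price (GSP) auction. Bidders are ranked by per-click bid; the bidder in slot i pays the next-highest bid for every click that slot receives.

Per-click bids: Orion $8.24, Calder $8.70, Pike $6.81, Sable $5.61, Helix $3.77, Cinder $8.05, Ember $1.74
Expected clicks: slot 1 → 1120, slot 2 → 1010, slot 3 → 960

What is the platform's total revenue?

Ranked by bid: $8.70 (Calder) > $8.24 (Orion) > $8.05 (Cinder) > $6.81 (Pike) > …
Slot 1: Calder pays $8.24 × 1120 = $9228.80
Slot 2: Orion pays $8.05 × 1010 = $8130.50
Slot 3: Cinder pays $6.81 × 960 = $6537.60
Total = $23896.90

Total revenue: $23896.90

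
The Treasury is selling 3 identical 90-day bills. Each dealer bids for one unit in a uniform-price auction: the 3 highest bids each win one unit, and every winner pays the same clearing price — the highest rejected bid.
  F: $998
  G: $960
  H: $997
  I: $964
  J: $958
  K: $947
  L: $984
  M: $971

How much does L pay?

Sorting: 998 (F), 997 (H), 984 (L), 971 (M), 964 (I), …
Winners (3 units): F, H, L.
Highest unsuccessful bid: $971 → clearing price.
L wins → pays $971.

L pays $971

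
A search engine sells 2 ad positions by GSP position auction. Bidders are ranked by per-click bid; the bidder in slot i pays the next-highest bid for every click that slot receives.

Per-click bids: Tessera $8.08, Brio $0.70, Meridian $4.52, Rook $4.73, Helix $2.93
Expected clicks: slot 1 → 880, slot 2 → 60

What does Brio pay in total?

Brio pays $0.00

Per-click bids in order: $8.08 (Tessera) > $4.73 (Rook) > $4.52 (Meridian) > …
Brio ranks below slot 2 → no slot, pays nothing.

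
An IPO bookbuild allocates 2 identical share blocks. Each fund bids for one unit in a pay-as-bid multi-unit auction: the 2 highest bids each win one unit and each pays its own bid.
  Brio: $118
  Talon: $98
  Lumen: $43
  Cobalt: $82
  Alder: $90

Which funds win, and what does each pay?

Brio $118, Talon $98

Bids ranked high→low: 118 (Brio), 98 (Talon), 90 (Alder), 82 (Cobalt), …
Top 2: Brio, Talon.
Each winner pays its own bid: Brio $118, Talon $98.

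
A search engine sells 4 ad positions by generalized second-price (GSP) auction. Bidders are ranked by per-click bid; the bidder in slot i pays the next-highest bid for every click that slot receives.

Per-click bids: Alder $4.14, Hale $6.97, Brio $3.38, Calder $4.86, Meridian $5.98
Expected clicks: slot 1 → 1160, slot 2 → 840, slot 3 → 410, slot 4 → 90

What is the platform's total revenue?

Total revenue: $13020.80

Ranked by bid: $6.97 (Hale) > $5.98 (Meridian) > $4.86 (Calder) > $4.14 (Alder) > $3.38 (Brio)
Slot 1: Hale pays $5.98 × 1160 = $6936.80
Slot 2: Meridian pays $4.86 × 840 = $4082.40
Slot 3: Calder pays $4.14 × 410 = $1697.40
Slot 4: Alder pays $3.38 × 90 = $304.20
Total = $13020.80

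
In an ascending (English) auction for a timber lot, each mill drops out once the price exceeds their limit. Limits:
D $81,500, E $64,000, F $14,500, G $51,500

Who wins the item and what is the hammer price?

D wins at $64,000

Limits in order: 81,500 (D) > 64,000 (E) > 51,500 (G) > 14,500 (F)
Once the price passes $64,000, only D is left; the hammer falls at E's limit of $64,000.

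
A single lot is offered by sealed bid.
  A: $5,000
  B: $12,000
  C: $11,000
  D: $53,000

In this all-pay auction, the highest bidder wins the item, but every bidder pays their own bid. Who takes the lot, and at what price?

D pays $53,000

Bids ranked: 53,000 (D) > 12,000 (B) > 11,000 (C) > 5,000 (A)
D wins with the top bid; all bids are sunk regardless.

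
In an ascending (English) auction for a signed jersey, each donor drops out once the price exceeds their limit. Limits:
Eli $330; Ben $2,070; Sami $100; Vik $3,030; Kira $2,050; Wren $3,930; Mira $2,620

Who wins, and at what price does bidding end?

Wren wins at $3,030

Limits ranked: 3,930 (Wren) > 3,030 (Vik) > 2,620 (Mira) > 2,070 (Ben) > 2,050 (Kira) > 330 (Eli) > …
Vik is the last rival to drop out, at $3,030; Wren remains and wins at that price.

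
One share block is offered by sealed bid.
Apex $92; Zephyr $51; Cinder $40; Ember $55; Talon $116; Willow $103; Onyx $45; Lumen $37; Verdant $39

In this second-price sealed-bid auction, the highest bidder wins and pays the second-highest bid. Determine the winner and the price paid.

Bids in order: 116 (Talon) > 103 (Willow) > 92 (Apex) > 55 (Ember) > 51 (Zephyr) > 45 (Onyx) > …
Second-price: Talon pays Willow's bid of $103.

Talon pays $103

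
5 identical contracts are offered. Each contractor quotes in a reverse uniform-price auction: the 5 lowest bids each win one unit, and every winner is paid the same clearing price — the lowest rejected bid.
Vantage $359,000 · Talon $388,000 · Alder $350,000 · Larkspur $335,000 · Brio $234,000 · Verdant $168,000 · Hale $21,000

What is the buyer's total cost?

Ordering the bids: 21,000 (Hale), 168,000 (Verdant), 234,000 (Brio), 335,000 (Larkspur), 350,000 (Alder), 359,000 (Vantage), 388,000 (Talon)
Winners (5 units): Hale, Verdant, Brio, Larkspur, Alder.
Clearing price = lowest rejected bid = $359,000.
Total cost = 5 × $359,000 = $1,795,000.

Total cost: $1,795,000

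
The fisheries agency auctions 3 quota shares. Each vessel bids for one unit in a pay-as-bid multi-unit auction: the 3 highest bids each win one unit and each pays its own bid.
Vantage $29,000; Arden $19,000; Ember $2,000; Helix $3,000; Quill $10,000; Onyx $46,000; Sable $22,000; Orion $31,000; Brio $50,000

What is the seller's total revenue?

Ordering the bids: 50,000 (Brio), 46,000 (Onyx), 31,000 (Orion), 29,000 (Vantage), 22,000 (Sable), …
Winners (3 units): Brio, Onyx, Orion.
Total revenue = 50,000 + 46,000 + 31,000 = $127,000.

Total revenue: $127,000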